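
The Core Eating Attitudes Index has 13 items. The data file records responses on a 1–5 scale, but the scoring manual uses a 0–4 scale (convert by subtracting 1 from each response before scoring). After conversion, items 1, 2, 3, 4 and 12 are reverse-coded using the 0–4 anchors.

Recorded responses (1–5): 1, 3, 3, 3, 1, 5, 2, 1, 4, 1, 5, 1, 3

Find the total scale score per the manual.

Convert to 0–4: 0, 2, 2, 2, 0, 4, 1, 0, 3, 0, 4, 0, 2
Reverse-coded (on a 0–4 scale, reversed = 4 − raw):
  item 1: 4 − 0 = 4
  item 2: 4 − 2 = 2
  item 3: 4 − 2 = 2
  item 4: 4 − 2 = 2
  item 12: 4 − 0 = 4
Scored: 4, 2, 2, 2, 0, 4, 1, 0, 3, 0, 4, 4, 2
Total = 28

28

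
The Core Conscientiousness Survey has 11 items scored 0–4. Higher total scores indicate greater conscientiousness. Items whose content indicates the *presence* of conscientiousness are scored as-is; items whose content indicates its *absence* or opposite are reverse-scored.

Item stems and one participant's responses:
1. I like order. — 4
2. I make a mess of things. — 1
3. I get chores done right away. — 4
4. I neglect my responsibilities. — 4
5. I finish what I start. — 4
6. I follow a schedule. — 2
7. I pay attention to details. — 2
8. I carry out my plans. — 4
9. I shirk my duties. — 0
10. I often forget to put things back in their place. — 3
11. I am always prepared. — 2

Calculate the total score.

30

Items 2, 4, 9, 10 describe the absence/opposite of conscientiousness → reverse-score.
reverse-coded value = 4 − response.
  item 1: 4
  item 2: 4 − 1 = 3
  item 3: 4
  item 4: 4 − 4 = 0
  item 5: 4
  item 6: 2
  item 7: 2
  item 8: 4
  item 9: 4 − 0 = 4
  item 10: 4 − 3 = 1
  item 11: 2
Total = 4 + 3 + 4 + 0 + 4 + 2 + 2 + 4 + 4 + 1 + 2 = 30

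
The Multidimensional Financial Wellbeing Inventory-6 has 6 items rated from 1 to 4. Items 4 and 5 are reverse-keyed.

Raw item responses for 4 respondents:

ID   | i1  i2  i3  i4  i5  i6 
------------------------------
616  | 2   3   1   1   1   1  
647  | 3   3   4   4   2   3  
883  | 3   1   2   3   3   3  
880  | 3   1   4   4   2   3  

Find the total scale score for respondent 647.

Respondent 647 raw: 3, 3, 4, 4, 2, 3.
Reverse-coded (reversed = (1+4) − raw = 5 − raw):
  item 1: 3
  item 2: 3
  item 3: 4
  item 4: 5 − 4 = 1
  item 5: 5 − 2 = 3
  item 6: 3
Sum = 3 + 3 + 4 + 1 + 3 + 3 = 17

17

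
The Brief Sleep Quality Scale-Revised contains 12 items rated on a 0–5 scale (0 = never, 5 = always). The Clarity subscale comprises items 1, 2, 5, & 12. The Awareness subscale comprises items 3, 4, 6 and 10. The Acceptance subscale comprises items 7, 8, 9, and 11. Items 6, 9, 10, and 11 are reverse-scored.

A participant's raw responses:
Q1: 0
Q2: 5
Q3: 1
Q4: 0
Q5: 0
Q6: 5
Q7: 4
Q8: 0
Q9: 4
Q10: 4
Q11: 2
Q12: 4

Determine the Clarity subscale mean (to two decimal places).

Clarity items: 1, 2, 5, 12.
  item 1: 0
  item 2: 5
  item 5: 0
  item 12: 4
Sum = 0 + 5 + 0 + 4 = 9
Mean = 9 / 4 = 2.25

2.25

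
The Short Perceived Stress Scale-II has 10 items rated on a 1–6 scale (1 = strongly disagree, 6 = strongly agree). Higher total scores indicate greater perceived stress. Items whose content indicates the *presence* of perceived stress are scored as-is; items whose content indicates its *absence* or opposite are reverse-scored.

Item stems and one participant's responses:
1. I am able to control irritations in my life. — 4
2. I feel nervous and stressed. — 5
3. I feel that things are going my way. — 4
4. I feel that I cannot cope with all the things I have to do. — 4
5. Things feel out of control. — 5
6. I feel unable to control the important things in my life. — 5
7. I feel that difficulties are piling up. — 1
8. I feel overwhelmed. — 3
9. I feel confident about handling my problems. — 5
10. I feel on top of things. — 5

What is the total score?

33

Items 1, 3, 9, 10 describe the absence/opposite of perceived stress → reverse-score.
reverse-coded value = 7 − response.
  item 1: 7 − 4 = 3
  item 2: 5
  item 3: 7 − 4 = 3
  item 4: 4
  item 5: 5
  item 6: 5
  item 7: 1
  item 8: 3
  item 9: 7 − 5 = 2
  item 10: 7 − 5 = 2
Total = 3 + 5 + 3 + 4 + 5 + 5 + 1 + 3 + 2 + 2 = 33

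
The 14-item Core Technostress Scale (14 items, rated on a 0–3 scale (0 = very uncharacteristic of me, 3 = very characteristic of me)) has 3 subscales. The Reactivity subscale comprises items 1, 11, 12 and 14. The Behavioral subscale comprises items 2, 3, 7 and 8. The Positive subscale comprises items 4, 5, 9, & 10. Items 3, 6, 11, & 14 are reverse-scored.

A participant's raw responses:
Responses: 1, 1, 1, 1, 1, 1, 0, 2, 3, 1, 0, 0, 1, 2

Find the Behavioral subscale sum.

5

Behavioral items: 2, 3, 7, 8.
Of these, item 3 is reverse-scored; reversed = (0+3) − raw = 3 − raw.
  item 2: 1
  item 3: 3 − 1 = 2
  item 7: 0
  item 8: 2
Sum = 1 + 2 + 0 + 2 = 5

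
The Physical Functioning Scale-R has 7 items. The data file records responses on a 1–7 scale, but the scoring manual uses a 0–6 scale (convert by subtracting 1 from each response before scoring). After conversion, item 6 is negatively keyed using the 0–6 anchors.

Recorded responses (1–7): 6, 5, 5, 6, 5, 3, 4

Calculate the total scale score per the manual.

Convert to 0–6: 5, 4, 4, 5, 4, 2, 3
Reverse-coded (on a 0–6 scale, reversed = 6 − raw):
  item 6: 6 − 2 = 4
Scored: 5, 4, 4, 5, 4, 4, 3
Total = 29

29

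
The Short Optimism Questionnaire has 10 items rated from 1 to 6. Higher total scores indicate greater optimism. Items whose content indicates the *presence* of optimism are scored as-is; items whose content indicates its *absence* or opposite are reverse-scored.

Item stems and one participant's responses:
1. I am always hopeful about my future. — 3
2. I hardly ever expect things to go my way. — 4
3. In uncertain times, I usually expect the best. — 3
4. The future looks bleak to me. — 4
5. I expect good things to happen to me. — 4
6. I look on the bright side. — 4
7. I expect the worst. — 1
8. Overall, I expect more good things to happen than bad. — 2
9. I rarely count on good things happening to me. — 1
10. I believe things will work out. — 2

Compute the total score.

36

Items 2, 4, 7, 9 describe the absence/opposite of optimism → reverse-score.
reverse-coded value = 7 − response.
  item 1: 3
  item 2: 7 − 4 = 3
  item 3: 3
  item 4: 7 − 4 = 3
  item 5: 4
  item 6: 4
  item 7: 7 − 1 = 6
  item 8: 2
  item 9: 7 − 1 = 6
  item 10: 2
Total = 3 + 3 + 3 + 3 + 4 + 4 + 6 + 2 + 6 + 2 = 36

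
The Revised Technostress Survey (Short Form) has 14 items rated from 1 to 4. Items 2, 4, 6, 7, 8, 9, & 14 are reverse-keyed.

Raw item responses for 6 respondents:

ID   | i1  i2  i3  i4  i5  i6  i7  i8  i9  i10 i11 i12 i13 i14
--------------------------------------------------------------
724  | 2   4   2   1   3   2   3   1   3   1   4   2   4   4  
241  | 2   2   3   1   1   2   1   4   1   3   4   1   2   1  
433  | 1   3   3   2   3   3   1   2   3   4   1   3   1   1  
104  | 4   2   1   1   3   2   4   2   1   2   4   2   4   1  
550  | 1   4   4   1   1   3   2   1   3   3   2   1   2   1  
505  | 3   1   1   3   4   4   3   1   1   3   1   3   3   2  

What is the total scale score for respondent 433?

36

Respondent 433 raw: 1, 3, 3, 2, 3, 3, 1, 2, 3, 4, 1, 3, 1, 1.
Reverse-coded (reverse-coded value = 5 − response):
  item 1: 1
  item 2: 5 − 3 = 2
  item 3: 3
  item 4: 5 − 2 = 3
  item 5: 3
  item 6: 5 − 3 = 2
  item 7: 5 − 1 = 4
  item 8: 5 − 2 = 3
  item 9: 5 − 3 = 2
  item 10: 4
  item 11: 1
  item 12: 3
  item 13: 1
  item 14: 5 − 1 = 4
Sum = 1 + 2 + 3 + 3 + 3 + 2 + 4 + 3 + 2 + 4 + 1 + 3 + 1 + 4 = 36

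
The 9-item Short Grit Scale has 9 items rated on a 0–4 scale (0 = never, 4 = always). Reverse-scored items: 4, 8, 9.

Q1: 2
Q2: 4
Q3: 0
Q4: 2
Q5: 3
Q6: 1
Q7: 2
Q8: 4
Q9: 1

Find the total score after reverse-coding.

17

Reversing items 4, 8, and 9 with 4 − raw:
Total = 2 + 4 + 0 + (4−2) + 3 + 1 + 2 + (4−4) + (4−1)
      = 2 + 4 + 0 + 2 + 3 + 1 + 2 + 0 + 3 = 17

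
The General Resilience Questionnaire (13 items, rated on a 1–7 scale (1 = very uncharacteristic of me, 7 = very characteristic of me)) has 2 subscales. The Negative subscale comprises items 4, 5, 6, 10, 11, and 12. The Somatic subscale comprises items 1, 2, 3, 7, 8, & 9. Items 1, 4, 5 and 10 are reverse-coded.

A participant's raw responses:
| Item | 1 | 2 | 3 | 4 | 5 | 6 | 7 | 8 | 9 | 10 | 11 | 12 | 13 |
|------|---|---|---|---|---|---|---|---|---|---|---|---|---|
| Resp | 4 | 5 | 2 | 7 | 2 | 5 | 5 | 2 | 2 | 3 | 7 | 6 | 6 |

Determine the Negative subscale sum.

30

Negative items: 4, 5, 6, 10, 11, 12.
Of these, items 4, 5 and 10 are reverse-coded; reversed = (1+7) − raw = 8 − raw.
  item 4: 8 − 7 = 1
  item 5: 8 − 2 = 6
  item 6: 5
  item 10: 8 − 3 = 5
  item 11: 7
  item 12: 6
Sum = 1 + 6 + 5 + 5 + 7 + 6 = 30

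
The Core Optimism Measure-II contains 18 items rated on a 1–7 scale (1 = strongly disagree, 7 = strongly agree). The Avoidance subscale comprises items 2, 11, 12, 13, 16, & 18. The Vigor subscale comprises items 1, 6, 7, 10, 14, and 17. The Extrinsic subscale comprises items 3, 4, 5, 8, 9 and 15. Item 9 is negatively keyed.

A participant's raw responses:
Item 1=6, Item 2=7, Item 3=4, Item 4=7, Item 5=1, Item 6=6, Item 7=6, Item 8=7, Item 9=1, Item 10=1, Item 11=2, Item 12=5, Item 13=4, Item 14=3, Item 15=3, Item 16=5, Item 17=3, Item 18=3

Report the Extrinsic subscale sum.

Extrinsic items: 3, 4, 5, 8, 9, 15.
Of these, item 9 is negatively keyed; reversed = (1+7) − raw = 8 − raw.
  item 3: 4
  item 4: 7
  item 5: 1
  item 8: 7
  item 9: 8 − 1 = 7
  item 15: 3
Sum = 4 + 7 + 1 + 7 + 7 + 3 = 29

29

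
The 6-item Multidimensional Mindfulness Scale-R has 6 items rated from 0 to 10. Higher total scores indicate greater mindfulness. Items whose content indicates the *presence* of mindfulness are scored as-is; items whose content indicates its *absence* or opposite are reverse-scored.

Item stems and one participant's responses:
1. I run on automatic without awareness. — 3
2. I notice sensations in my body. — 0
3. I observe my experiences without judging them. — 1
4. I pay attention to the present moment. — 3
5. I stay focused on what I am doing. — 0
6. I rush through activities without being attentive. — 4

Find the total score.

17

Items 1, 6 describe the absence/opposite of mindfulness → reverse-score.
reverse-coded value = 10 − response.
  item 1: 10 − 3 = 7
  item 2: 0
  item 3: 1
  item 4: 3
  item 5: 0
  item 6: 10 − 4 = 6
Total = 7 + 0 + 1 + 3 + 0 + 6 = 17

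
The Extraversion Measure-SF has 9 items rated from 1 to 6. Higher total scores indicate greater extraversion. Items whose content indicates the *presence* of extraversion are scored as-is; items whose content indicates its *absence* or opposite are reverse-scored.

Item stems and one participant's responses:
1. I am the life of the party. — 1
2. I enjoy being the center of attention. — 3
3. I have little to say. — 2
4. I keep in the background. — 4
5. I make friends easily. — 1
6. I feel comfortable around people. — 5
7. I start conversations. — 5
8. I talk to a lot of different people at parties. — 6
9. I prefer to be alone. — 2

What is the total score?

34

Items 3, 4, 9 describe the absence/opposite of extraversion → reverse-score.
on a 1–6 scale, reversed = 7 − raw.
  item 1: 1
  item 2: 3
  item 3: 7 − 2 = 5
  item 4: 7 − 4 = 3
  item 5: 1
  item 6: 5
  item 7: 5
  item 8: 6
  item 9: 7 − 2 = 5
Total = 1 + 3 + 5 + 3 + 1 + 5 + 5 + 6 + 5 = 34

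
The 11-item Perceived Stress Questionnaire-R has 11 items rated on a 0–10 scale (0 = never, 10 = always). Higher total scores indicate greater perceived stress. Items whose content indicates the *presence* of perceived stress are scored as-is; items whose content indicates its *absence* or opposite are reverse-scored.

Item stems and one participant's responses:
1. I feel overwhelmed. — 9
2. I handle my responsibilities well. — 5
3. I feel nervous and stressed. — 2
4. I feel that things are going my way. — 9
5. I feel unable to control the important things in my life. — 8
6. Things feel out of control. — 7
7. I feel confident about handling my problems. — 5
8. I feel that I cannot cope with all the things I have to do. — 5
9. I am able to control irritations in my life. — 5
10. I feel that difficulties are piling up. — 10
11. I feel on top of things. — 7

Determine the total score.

Items 2, 4, 7, 9, 11 describe the absence/opposite of perceived stress → reverse-score.
on a 0–10 scale, reversed = 10 − raw.
  item 1: 9
  item 2: 10 − 5 = 5
  item 3: 2
  item 4: 10 − 9 = 1
  item 5: 8
  item 6: 7
  item 7: 10 − 5 = 5
  item 8: 5
  item 9: 10 − 5 = 5
  item 10: 10
  item 11: 10 − 7 = 3
Total = 9 + 5 + 2 + 1 + 8 + 7 + 5 + 5 + 5 + 10 + 3 = 60

60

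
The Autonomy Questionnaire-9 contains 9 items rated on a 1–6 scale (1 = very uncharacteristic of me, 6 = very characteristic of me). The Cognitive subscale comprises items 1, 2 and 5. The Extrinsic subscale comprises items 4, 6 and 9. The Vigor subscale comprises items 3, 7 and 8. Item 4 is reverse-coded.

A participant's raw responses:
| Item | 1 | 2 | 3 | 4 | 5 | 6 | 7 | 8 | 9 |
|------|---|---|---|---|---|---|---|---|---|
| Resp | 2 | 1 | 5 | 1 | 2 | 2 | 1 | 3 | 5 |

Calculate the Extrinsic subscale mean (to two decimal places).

4.33

Extrinsic items: 4, 6, 9.
Of these, item 4 is reverse-coded; reverse-coded value = 7 − response.
  item 4: 7 − 1 = 6
  item 6: 2
  item 9: 5
Sum = 6 + 2 + 5 = 13
Mean = 13 / 3 = 4.33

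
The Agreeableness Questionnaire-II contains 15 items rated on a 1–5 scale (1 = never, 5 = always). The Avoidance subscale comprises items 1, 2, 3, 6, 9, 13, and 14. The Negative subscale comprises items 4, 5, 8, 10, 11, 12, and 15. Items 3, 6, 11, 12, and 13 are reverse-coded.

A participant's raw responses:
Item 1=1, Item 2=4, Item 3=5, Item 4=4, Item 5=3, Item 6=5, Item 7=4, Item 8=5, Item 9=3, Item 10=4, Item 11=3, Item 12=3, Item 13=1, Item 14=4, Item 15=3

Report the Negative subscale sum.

25

Negative items: 4, 5, 8, 10, 11, 12, 15.
Of these, items 11 and 12 are reverse-coded; on a 1–5 scale, reversed = 6 − raw.
  item 4: 4
  item 5: 3
  item 8: 5
  item 10: 4
  item 11: 6 − 3 = 3
  item 12: 6 − 3 = 3
  item 15: 3
Sum = 4 + 3 + 5 + 4 + 3 + 3 + 3 = 25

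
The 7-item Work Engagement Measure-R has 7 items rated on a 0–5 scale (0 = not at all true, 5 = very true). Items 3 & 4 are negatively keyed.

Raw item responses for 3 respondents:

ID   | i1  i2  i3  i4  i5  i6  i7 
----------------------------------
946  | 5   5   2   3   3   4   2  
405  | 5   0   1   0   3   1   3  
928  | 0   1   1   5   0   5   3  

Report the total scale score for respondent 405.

Respondent 405 raw: 5, 0, 1, 0, 3, 1, 3.
Reverse-coded (on a 0–5 scale, reversed = 5 − raw):
  item 1: 5
  item 2: 0
  item 3: 5 − 1 = 4
  item 4: 5 − 0 = 5
  item 5: 3
  item 6: 1
  item 7: 3
Sum = 5 + 0 + 4 + 5 + 3 + 1 + 3 = 21

21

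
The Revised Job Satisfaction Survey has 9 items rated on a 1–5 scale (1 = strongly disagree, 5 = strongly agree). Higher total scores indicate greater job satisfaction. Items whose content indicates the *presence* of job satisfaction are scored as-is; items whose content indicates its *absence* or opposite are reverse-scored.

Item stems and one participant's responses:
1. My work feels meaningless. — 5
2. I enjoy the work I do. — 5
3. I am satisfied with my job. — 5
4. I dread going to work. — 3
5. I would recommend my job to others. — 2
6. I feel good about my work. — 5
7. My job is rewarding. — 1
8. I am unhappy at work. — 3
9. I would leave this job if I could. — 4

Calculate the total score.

27

Items 1, 4, 8, 9 describe the absence/opposite of job satisfaction → reverse-score.
reversed = (1+5) − raw = 6 − raw.
  item 1: 6 − 5 = 1
  item 2: 5
  item 3: 5
  item 4: 6 − 3 = 3
  item 5: 2
  item 6: 5
  item 7: 1
  item 8: 6 − 3 = 3
  item 9: 6 − 4 = 2
Total = 1 + 5 + 5 + 3 + 2 + 5 + 1 + 3 + 2 = 27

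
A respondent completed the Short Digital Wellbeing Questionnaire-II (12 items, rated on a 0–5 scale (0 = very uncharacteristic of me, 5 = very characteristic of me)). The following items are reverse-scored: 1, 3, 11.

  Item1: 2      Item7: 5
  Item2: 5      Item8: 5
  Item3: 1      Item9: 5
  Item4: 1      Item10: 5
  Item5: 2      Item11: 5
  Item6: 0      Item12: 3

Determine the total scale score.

Raw sum = 39. Reverse-scored items: 1, 3, 11; their raw sum = 8.
Each reversal replaces raw with 5 − raw, changing the total by 5 − 2·raw per item.
Total = 39 + 3·5 − 2·8 = 39 + 15 − 16 = 38

38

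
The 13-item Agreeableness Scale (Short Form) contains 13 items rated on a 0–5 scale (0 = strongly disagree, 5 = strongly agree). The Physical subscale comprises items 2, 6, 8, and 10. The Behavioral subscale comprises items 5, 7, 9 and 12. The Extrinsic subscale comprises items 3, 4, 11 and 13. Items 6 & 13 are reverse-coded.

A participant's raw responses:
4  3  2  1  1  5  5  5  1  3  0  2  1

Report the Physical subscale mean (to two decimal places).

Physical items: 2, 6, 8, 10.
Of these, item 6 is reverse-coded; reversed = (0+5) − raw = 5 − raw.
  item 2: 3
  item 6: 5 − 5 = 0
  item 8: 5
  item 10: 3
Sum = 3 + 0 + 5 + 3 = 11
Mean = 11 / 4 = 2.75

2.75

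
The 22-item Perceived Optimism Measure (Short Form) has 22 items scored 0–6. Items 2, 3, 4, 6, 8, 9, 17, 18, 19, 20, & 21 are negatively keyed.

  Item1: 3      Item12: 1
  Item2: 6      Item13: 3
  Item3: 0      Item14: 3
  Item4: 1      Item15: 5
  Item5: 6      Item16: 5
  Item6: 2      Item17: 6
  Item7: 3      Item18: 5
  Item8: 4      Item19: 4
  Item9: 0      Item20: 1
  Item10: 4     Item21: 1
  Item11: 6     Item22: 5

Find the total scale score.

Apply reverse scoring (on a 0–6 scale, reversed = 6 − raw):
  item 2: 6 − 6 = 0
  item 3: 6 − 0 = 6
  item 4: 6 − 1 = 5
  item 6: 6 − 2 = 4
  item 8: 6 − 4 = 2
  item 9: 6 − 0 = 6
  item 17: 6 − 6 = 0
  item 18: 6 − 5 = 1
  item 19: 6 − 4 = 2
  item 20: 6 − 1 = 5
  item 21: 6 − 1 = 5
Scored responses: 3, 0, 6, 5, 6, 4, 3, 2, 6, 4, 6, 1, 3, 3, 5, 5, 0, 1, 2, 5, 5, 5
Total = 3 + 0 + 6 + 5 + 6 + 4 + 3 + 2 + 6 + 4 + 6 + 1 + 3 + 3 + 5 + 5 + 0 + 1 + 2 + 5 + 5 + 5 = 80

80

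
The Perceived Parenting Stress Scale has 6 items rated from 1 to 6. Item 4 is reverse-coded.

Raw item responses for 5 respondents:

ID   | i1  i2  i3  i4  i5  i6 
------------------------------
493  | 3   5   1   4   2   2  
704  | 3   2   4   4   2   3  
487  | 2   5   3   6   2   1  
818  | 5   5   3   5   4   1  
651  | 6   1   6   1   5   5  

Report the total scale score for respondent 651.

29

Respondent 651 raw: 6, 1, 6, 1, 5, 5.
Reverse-coded (on a 1–6 scale, reversed = 7 − raw):
  item 1: 6
  item 2: 1
  item 3: 6
  item 4: 7 − 1 = 6
  item 5: 5
  item 6: 5
Sum = 6 + 1 + 6 + 6 + 5 + 5 = 29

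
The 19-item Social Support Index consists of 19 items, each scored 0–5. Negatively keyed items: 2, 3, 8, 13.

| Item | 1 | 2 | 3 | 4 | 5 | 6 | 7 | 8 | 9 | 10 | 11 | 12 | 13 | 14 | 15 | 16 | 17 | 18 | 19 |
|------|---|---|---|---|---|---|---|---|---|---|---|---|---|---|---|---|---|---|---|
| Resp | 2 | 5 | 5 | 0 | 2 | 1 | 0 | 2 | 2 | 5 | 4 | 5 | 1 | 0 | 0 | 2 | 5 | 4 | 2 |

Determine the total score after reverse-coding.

41

Reversing items 2, 3, 8 and 13 with 5 − raw:
Total = 2 + (5−5) + (5−5) + 0 + 2 + 1 + 0 + (5−2) + 2 + 5 + 4 + 5 + (5−1) + 0 + 0 + 2 + 5 + 4 + 2
      = 2 + 0 + 0 + 0 + 2 + 1 + 0 + 3 + 2 + 5 + 4 + 5 + 4 + 0 + 0 + 2 + 5 + 4 + 2 = 41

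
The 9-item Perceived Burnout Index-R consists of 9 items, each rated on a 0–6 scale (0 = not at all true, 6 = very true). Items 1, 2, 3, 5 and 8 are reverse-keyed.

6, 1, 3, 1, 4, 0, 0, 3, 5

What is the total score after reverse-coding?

19

Apply reverse scoring (reverse-coded value = 6 − response):
  item 1: 6 − 6 = 0
  item 2: 6 − 1 = 5
  item 3: 6 − 3 = 3
  item 5: 6 − 4 = 2
  item 8: 6 − 3 = 3
Scored items: 0, 5, 3, 1, 2, 0, 0, 3, 5
Total = 0 + 5 + 3 + 1 + 2 + 0 + 0 + 3 + 5 = 19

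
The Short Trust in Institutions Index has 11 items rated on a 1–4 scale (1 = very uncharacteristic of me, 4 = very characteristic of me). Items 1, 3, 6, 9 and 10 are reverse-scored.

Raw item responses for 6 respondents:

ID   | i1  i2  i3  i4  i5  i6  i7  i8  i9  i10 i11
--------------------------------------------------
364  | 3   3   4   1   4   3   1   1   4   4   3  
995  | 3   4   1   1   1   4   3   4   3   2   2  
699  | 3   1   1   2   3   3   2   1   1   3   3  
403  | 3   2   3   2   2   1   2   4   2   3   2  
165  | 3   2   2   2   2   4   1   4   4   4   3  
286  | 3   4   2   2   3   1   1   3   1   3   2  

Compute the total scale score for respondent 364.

Respondent 364 raw: 3, 3, 4, 1, 4, 3, 1, 1, 4, 4, 3.
Reverse-coded (reversed = (1+4) − raw = 5 − raw):
  item 1: 5 − 3 = 2
  item 2: 3
  item 3: 5 − 4 = 1
  item 4: 1
  item 5: 4
  item 6: 5 − 3 = 2
  item 7: 1
  item 8: 1
  item 9: 5 − 4 = 1
  item 10: 5 − 4 = 1
  item 11: 3
Sum = 2 + 3 + 1 + 1 + 4 + 2 + 1 + 1 + 1 + 1 + 3 = 20

20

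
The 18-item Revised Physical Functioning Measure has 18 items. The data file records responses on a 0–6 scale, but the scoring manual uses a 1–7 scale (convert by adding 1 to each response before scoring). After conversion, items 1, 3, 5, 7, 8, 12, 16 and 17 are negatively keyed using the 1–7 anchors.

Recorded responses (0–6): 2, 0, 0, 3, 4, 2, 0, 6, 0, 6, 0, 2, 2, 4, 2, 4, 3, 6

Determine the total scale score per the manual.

Convert to 1–7: 3, 1, 1, 4, 5, 3, 1, 7, 1, 7, 1, 3, 3, 5, 3, 5, 4, 7
Reverse-coded (reversed = (1+7) − raw = 8 − raw):
  item 1: 8 − 3 = 5
  item 3: 8 − 1 = 7
  item 5: 8 − 5 = 3
  item 7: 8 − 1 = 7
  item 8: 8 − 7 = 1
  item 12: 8 − 3 = 5
  item 16: 8 − 5 = 3
  item 17: 8 − 4 = 4
Scored: 5, 1, 7, 4, 3, 3, 7, 1, 1, 7, 1, 5, 3, 5, 3, 3, 4, 7
Total = 70

70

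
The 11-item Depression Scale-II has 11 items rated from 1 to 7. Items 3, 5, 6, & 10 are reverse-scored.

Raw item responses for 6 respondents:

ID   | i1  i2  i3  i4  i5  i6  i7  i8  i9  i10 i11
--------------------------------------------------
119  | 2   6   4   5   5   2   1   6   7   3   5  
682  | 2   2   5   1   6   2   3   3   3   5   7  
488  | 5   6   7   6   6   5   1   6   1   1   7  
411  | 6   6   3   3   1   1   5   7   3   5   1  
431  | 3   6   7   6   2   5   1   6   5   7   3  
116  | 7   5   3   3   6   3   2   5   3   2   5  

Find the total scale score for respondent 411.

Respondent 411 raw: 6, 6, 3, 3, 1, 1, 5, 7, 3, 5, 1.
Reverse-coded (reverse-coded value = 8 − response):
  item 1: 6
  item 2: 6
  item 3: 8 − 3 = 5
  item 4: 3
  item 5: 8 − 1 = 7
  item 6: 8 − 1 = 7
  item 7: 5
  item 8: 7
  item 9: 3
  item 10: 8 − 5 = 3
  item 11: 1
Sum = 6 + 6 + 5 + 3 + 7 + 7 + 5 + 7 + 3 + 3 + 1 = 53

53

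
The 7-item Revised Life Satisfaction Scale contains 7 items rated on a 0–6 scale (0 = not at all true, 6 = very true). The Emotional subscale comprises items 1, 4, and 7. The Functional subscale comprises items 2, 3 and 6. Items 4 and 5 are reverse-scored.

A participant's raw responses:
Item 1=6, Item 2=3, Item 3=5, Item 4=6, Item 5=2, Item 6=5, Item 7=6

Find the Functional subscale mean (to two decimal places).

4.33

Functional items: 2, 3, 6.
  item 2: 3
  item 3: 5
  item 6: 5
Sum = 3 + 5 + 5 = 13
Mean = 13 / 3 = 4.33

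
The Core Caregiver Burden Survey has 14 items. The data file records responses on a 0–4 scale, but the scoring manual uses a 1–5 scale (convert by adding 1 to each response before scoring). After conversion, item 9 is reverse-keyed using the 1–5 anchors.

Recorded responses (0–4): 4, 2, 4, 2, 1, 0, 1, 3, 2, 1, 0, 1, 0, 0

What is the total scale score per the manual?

Convert to 1–5: 5, 3, 5, 3, 2, 1, 2, 4, 3, 2, 1, 2, 1, 1
Reverse-coded (reverse-coded value = 6 − response):
  item 9: 6 − 3 = 3
Scored: 5, 3, 5, 3, 2, 1, 2, 4, 3, 2, 1, 2, 1, 1
Total = 35

35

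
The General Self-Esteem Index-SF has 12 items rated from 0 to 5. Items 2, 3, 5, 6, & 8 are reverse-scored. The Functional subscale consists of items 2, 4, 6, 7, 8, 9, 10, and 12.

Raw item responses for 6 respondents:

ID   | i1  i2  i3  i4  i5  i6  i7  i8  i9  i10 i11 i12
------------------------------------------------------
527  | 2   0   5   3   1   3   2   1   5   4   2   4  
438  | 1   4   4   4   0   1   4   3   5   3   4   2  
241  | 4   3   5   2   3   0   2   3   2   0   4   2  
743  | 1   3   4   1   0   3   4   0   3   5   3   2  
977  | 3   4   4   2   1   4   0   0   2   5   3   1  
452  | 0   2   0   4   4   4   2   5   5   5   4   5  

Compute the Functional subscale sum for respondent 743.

24

Respondent 743 raw: 1, 3, 4, 1, 0, 3, 4, 0, 3, 5, 3, 2.
Functional items: 2, 4, 6, 7, 8, 9, 10, 12.
Reverse-coded (reverse-coded value = 5 − response):
  item 2: 5 − 3 = 2
  item 4: 1
  item 6: 5 − 3 = 2
  item 7: 4
  item 8: 5 − 0 = 5
  item 9: 3
  item 10: 5
  item 12: 2
Sum = 2 + 1 + 2 + 4 + 5 + 3 + 5 + 2 = 24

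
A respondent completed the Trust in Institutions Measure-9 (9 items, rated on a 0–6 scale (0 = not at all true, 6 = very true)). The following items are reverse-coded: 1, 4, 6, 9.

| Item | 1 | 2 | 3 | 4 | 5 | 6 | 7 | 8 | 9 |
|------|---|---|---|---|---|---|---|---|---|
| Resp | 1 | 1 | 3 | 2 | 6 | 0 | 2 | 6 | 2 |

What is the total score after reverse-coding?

37

Apply reverse scoring (reverse-coded value = 6 − response):
  item 1: 6 − 1 = 5
  item 4: 6 − 2 = 4
  item 6: 6 − 0 = 6
  item 9: 6 − 2 = 4
After reverse-coding: 5, 1, 3, 4, 6, 6, 2, 6, 4
Total = 5 + 1 + 3 + 4 + 6 + 6 + 2 + 6 + 4 = 37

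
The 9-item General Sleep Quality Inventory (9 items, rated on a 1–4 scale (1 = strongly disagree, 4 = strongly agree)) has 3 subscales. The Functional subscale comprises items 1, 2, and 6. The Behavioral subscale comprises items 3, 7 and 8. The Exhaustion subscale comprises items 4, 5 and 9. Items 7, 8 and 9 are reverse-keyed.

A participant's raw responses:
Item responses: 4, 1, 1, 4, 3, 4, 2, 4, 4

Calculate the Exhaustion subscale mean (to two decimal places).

2.67

Exhaustion items: 4, 5, 9.
Of these, item 9 is reverse-keyed; reverse-coded value = 5 − response.
  item 4: 4
  item 5: 3
  item 9: 5 − 4 = 1
Sum = 4 + 3 + 1 = 8
Mean = 8 / 3 = 2.67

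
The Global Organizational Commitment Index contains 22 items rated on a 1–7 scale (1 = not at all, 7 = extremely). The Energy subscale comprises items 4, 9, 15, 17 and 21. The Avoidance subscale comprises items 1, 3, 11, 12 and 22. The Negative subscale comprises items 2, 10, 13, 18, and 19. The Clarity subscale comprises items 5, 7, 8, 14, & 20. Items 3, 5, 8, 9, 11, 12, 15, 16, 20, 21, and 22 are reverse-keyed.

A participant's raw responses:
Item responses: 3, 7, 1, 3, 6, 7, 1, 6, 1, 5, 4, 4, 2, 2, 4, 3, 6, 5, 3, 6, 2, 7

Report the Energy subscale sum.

Energy items: 4, 9, 15, 17, 21.
Of these, items 9, 15, and 21 are reverse-keyed; reversed = (1+7) − raw = 8 − raw.
  item 4: 3
  item 9: 8 − 1 = 7
  item 15: 8 − 4 = 4
  item 17: 6
  item 21: 8 − 2 = 6
Sum = 3 + 7 + 4 + 6 + 6 = 26

26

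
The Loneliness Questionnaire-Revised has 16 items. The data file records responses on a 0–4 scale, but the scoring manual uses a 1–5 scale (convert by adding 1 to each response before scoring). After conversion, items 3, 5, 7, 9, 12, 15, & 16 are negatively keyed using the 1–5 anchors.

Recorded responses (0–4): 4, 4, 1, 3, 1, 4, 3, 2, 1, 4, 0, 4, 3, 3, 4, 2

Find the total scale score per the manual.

Convert to 1–5: 5, 5, 2, 4, 2, 5, 4, 3, 2, 5, 1, 5, 4, 4, 5, 3
Reverse-coded (reversed = (1+5) − raw = 6 − raw):
  item 3: 6 − 2 = 4
  item 5: 6 − 2 = 4
  item 7: 6 − 4 = 2
  item 9: 6 − 2 = 4
  item 12: 6 − 5 = 1
  item 15: 6 − 5 = 1
  item 16: 6 − 3 = 3
Scored: 5, 5, 4, 4, 4, 5, 2, 3, 4, 5, 1, 1, 4, 4, 1, 3
Total = 55

55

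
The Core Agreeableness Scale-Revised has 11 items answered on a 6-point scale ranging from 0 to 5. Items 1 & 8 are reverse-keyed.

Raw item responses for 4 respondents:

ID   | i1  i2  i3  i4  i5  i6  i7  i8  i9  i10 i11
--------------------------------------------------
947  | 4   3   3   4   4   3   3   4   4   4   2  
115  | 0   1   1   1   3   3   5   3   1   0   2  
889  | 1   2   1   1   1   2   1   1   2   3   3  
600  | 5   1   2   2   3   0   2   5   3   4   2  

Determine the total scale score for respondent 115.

Respondent 115 raw: 0, 1, 1, 1, 3, 3, 5, 3, 1, 0, 2.
Reverse-coded (reversed = (0+5) − raw = 5 − raw):
  item 1: 5 − 0 = 5
  item 2: 1
  item 3: 1
  item 4: 1
  item 5: 3
  item 6: 3
  item 7: 5
  item 8: 5 − 3 = 2
  item 9: 1
  item 10: 0
  item 11: 2
Sum = 5 + 1 + 1 + 1 + 3 + 3 + 5 + 2 + 1 + 0 + 2 = 24

24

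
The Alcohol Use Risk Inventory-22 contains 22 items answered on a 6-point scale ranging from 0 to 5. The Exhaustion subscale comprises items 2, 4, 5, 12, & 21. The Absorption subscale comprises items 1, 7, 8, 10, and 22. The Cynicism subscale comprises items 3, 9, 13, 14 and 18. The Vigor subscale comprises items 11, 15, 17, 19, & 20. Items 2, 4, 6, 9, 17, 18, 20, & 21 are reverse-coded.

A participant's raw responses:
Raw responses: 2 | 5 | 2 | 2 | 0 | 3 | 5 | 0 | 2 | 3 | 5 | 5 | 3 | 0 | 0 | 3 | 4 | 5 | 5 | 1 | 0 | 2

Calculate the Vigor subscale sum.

15

Vigor items: 11, 15, 17, 19, 20.
Of these, items 17 and 20 are reverse-coded; on a 0–5 scale, reversed = 5 − raw.
  item 11: 5
  item 15: 0
  item 17: 5 − 4 = 1
  item 19: 5
  item 20: 5 − 1 = 4
Sum = 5 + 0 + 1 + 5 + 4 = 15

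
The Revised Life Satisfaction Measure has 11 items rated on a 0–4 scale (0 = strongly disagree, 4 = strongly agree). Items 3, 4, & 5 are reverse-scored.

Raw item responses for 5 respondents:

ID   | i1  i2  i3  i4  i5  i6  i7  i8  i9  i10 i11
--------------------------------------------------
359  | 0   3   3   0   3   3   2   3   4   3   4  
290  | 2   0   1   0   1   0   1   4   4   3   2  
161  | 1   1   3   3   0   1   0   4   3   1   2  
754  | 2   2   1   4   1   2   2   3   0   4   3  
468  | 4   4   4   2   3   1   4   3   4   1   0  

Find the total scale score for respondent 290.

26

Respondent 290 raw: 2, 0, 1, 0, 1, 0, 1, 4, 4, 3, 2.
Reverse-coded (reverse-coded value = 4 − response):
  item 1: 2
  item 2: 0
  item 3: 4 − 1 = 3
  item 4: 4 − 0 = 4
  item 5: 4 − 1 = 3
  item 6: 0
  item 7: 1
  item 8: 4
  item 9: 4
  item 10: 3
  item 11: 2
Sum = 2 + 0 + 3 + 4 + 3 + 0 + 1 + 4 + 4 + 3 + 2 = 26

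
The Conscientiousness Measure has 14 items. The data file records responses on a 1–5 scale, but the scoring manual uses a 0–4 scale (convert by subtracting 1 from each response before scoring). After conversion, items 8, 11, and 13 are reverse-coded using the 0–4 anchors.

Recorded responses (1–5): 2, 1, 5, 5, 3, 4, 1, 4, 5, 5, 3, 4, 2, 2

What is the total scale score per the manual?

Convert to 0–4: 1, 0, 4, 4, 2, 3, 0, 3, 4, 4, 2, 3, 1, 1
Reverse-coded (reversed = (0+4) − raw = 4 − raw):
  item 8: 4 − 3 = 1
  item 11: 4 − 2 = 2
  item 13: 4 − 1 = 3
Scored: 1, 0, 4, 4, 2, 3, 0, 1, 4, 4, 2, 3, 3, 1
Total = 32

32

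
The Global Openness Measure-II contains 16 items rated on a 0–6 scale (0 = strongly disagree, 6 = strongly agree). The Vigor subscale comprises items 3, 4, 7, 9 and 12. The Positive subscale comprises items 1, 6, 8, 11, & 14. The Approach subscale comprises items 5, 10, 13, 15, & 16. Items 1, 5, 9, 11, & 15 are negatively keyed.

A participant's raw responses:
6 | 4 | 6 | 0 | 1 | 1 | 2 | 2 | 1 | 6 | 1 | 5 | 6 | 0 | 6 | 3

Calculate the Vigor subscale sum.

Vigor items: 3, 4, 7, 9, 12.
Of these, item 9 is negatively keyed; reversed = (0+6) − raw = 6 − raw.
  item 3: 6
  item 4: 0
  item 7: 2
  item 9: 6 − 1 = 5
  item 12: 5
Sum = 6 + 0 + 2 + 5 + 5 = 18

18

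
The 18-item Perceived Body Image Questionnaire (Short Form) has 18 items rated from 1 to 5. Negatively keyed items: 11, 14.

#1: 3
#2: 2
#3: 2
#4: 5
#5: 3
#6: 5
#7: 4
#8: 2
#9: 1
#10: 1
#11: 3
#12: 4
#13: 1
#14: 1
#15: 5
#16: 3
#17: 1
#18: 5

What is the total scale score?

55

Apply reverse scoring (on a 1–5 scale, reversed = 6 − raw):
  item 11: 6 − 3 = 3
  item 14: 6 − 1 = 5
Scored responses: 3, 2, 2, 5, 3, 5, 4, 2, 1, 1, 3, 4, 1, 5, 5, 3, 1, 5
Total = 3 + 2 + 2 + 5 + 3 + 5 + 4 + 2 + 1 + 1 + 3 + 4 + 1 + 5 + 5 + 3 + 1 + 5 = 55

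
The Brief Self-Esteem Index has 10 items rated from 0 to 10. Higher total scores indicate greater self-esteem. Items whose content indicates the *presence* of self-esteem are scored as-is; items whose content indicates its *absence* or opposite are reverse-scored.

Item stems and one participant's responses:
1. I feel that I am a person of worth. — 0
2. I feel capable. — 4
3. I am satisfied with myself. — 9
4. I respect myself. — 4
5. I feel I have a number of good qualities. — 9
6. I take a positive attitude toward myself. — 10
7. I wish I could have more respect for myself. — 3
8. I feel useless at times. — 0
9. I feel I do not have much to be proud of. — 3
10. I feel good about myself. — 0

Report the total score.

Items 7, 8, 9 describe the absence/opposite of self-esteem → reverse-score.
reverse-coded value = 10 − response.
  item 1: 0
  item 2: 4
  item 3: 9
  item 4: 4
  item 5: 9
  item 6: 10
  item 7: 10 − 3 = 7
  item 8: 10 − 0 = 10
  item 9: 10 − 3 = 7
  item 10: 0
Total = 0 + 4 + 9 + 4 + 9 + 10 + 7 + 10 + 7 + 0 = 60

60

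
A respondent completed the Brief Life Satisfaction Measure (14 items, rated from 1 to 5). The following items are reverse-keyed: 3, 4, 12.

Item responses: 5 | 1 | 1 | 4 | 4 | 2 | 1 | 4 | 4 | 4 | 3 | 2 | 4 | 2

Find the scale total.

Reverse-coded items (on a 1–5 scale, reversed = 6 − raw):
  item 3: 6 − 1 = 5
  item 4: 6 − 4 = 2
  item 12: 6 − 2 = 4
Scored responses: 5, 1, 5, 2, 4, 2, 1, 4, 4, 4, 3, 4, 4, 2
Total = 5 + 1 + 5 + 2 + 4 + 2 + 1 + 4 + 4 + 4 + 3 + 4 + 4 + 2 = 45

45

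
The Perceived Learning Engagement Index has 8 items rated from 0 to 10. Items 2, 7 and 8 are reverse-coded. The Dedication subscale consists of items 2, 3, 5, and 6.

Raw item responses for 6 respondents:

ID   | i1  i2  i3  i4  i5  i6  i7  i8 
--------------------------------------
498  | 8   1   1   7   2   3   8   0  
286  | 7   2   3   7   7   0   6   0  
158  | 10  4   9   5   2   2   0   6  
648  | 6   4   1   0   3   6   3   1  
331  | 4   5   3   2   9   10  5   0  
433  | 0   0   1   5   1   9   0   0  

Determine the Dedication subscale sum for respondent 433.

Respondent 433 raw: 0, 0, 1, 5, 1, 9, 0, 0.
Dedication items: 2, 3, 5, 6.
Reverse-coded (on a 0–10 scale, reversed = 10 − raw):
  item 2: 10 − 0 = 10
  item 3: 1
  item 5: 1
  item 6: 9
Sum = 10 + 1 + 1 + 9 = 21

21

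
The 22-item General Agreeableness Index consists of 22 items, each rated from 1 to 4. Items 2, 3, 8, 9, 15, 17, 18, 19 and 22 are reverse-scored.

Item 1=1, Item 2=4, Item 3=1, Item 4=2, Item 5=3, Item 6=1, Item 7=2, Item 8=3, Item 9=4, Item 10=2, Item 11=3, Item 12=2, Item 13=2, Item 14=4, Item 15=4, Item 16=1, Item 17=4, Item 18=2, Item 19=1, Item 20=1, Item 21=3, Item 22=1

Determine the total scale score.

48

Reverse-coded items (reversed = (1+4) − raw = 5 − raw):
  item 2: 5 − 4 = 1
  item 3: 5 − 1 = 4
  item 8: 5 − 3 = 2
  item 9: 5 − 4 = 1
  item 15: 5 − 4 = 1
  item 17: 5 − 4 = 1
  item 18: 5 − 2 = 3
  item 19: 5 − 1 = 4
  item 22: 5 − 1 = 4
After reverse-coding: 1, 1, 4, 2, 3, 1, 2, 2, 1, 2, 3, 2, 2, 4, 1, 1, 1, 3, 4, 1, 3, 4
Total = 1 + 1 + 4 + 2 + 3 + 1 + 2 + 2 + 1 + 2 + 3 + 2 + 2 + 4 + 1 + 1 + 1 + 3 + 4 + 1 + 3 + 4 = 48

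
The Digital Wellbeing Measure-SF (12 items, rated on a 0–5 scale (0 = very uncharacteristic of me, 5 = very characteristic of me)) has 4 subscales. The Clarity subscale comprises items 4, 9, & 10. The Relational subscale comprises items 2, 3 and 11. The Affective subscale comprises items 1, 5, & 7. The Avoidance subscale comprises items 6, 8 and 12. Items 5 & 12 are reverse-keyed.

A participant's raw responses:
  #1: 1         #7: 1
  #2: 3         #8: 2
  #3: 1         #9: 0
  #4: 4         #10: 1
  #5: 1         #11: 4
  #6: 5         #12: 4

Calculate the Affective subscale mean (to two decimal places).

2.00

Affective items: 1, 5, 7.
Of these, item 5 is reverse-keyed; reversed = (0+5) − raw = 5 − raw.
  item 1: 1
  item 5: 5 − 1 = 4
  item 7: 1
Sum = 1 + 4 + 1 = 6
Mean = 6 / 3 = 2.00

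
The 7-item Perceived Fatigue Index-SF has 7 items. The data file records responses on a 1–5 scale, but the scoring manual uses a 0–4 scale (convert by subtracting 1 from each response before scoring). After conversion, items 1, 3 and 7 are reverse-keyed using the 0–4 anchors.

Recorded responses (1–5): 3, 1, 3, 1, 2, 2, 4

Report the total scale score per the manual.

7

Convert to 0–4: 2, 0, 2, 0, 1, 1, 3
Reverse-coded (on a 0–4 scale, reversed = 4 − raw):
  item 1: 4 − 2 = 2
  item 3: 4 − 2 = 2
  item 7: 4 − 3 = 1
Scored: 2, 0, 2, 0, 1, 1, 1
Total = 7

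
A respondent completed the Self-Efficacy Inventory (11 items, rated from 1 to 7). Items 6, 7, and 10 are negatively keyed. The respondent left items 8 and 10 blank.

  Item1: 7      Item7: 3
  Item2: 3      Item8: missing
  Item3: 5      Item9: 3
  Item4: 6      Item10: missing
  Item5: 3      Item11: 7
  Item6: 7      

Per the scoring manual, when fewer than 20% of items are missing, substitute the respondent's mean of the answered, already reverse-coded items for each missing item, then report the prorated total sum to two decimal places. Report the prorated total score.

Reverse-coded (reversed = (1+7) − raw = 8 − raw):
  item 6: 8 − 7 = 1
  item 7: 8 − 3 = 5
Completed scored items (9 of 11): 7, 3, 5, 6, 3, 1, 5, 3, 7; sum = 40.
Person mean = 40 / 9 ≈ 4.4444
Prorated total = (40 / 9) × 11 = 48.89 (to 2 dp)

48.89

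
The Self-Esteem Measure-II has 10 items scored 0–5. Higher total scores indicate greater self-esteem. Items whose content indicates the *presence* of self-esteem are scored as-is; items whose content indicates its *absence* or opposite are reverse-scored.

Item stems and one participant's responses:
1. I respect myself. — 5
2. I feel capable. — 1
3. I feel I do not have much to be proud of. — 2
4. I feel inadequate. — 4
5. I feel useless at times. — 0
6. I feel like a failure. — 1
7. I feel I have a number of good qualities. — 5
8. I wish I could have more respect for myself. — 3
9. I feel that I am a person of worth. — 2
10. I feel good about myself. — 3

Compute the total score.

Items 3, 4, 5, 6, 8 describe the absence/opposite of self-esteem → reverse-score.
reversed = (0+5) − raw = 5 − raw.
  item 1: 5
  item 2: 1
  item 3: 5 − 2 = 3
  item 4: 5 − 4 = 1
  item 5: 5 − 0 = 5
  item 6: 5 − 1 = 4
  item 7: 5
  item 8: 5 − 3 = 2
  item 9: 2
  item 10: 3
Total = 5 + 1 + 3 + 1 + 5 + 4 + 5 + 2 + 2 + 3 = 31

31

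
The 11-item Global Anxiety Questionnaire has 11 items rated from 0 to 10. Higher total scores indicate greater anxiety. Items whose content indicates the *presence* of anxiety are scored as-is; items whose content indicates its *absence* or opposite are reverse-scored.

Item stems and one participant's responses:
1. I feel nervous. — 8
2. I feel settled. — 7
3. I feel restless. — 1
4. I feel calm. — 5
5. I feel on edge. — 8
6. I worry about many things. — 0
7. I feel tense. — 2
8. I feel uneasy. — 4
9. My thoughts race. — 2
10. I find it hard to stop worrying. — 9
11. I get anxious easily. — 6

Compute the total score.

Items 2, 4 describe the absence/opposite of anxiety → reverse-score.
reverse-coded value = 10 − response.
  item 1: 8
  item 2: 10 − 7 = 3
  item 3: 1
  item 4: 10 − 5 = 5
  item 5: 8
  item 6: 0
  item 7: 2
  item 8: 4
  item 9: 2
  item 10: 9
  item 11: 6
Total = 8 + 3 + 1 + 5 + 8 + 0 + 2 + 4 + 2 + 9 + 6 = 48

48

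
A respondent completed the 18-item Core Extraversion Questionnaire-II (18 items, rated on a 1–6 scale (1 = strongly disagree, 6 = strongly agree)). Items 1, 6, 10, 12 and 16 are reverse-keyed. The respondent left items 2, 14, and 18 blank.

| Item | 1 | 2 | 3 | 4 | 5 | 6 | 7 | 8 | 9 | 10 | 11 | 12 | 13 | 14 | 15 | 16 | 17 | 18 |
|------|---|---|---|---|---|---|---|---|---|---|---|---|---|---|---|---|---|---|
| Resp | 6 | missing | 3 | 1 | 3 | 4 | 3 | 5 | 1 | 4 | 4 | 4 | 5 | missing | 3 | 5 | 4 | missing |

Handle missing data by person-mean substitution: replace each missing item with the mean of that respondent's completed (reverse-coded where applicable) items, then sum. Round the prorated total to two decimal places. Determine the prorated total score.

52.80

Reverse-coded (reverse-coded value = 7 − response):
  item 1: 7 − 6 = 1
  item 6: 7 − 4 = 3
  item 10: 7 − 4 = 3
  item 12: 7 − 4 = 3
  item 16: 7 − 5 = 2
Completed scored items (15 of 18): 1, 3, 1, 3, 3, 3, 5, 1, 3, 4, 3, 5, 3, 2, 4; sum = 44.
Person mean = 44 / 15 ≈ 2.9333
Prorated total = (44 / 15) × 18 = 52.80 (to 2 dp)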